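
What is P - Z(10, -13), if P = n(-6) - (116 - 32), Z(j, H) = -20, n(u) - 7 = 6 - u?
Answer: -45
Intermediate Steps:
n(u) = 13 - u (n(u) = 7 + (6 - u) = 13 - u)
P = -65 (P = (13 - 1*(-6)) - (116 - 32) = (13 + 6) - 1*84 = 19 - 84 = -65)
P - Z(10, -13) = -65 - 1*(-20) = -65 + 20 = -45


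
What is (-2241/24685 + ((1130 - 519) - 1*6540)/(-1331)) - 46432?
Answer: -12606728206/271535 ≈ -46428.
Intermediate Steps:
(-2241/24685 + ((1130 - 519) - 1*6540)/(-1331)) - 46432 = (-2241*1/24685 + (611 - 6540)*(-1/1331)) - 46432 = (-2241/24685 - 5929*(-1/1331)) - 46432 = (-2241/24685 + 49/11) - 46432 = 1184914/271535 - 46432 = -12606728206/271535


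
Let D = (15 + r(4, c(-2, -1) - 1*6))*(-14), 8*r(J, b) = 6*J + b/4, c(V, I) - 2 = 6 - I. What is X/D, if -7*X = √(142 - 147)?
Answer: 16*I*√5/28371 ≈ 0.001261*I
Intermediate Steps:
c(V, I) = 8 - I (c(V, I) = 2 + (6 - I) = 8 - I)
r(J, b) = b/32 + 3*J/4 (r(J, b) = (6*J + b/4)/8 = b/32 + 3*J/4)
X = -I*√5/7 (X = -√(142 - 147)/7 = -I*√5/7 ≈ -0.31944*I)
D = -4053/16 (D = (15 + (((8 - 1*(-1)) - 1*6)/32 + (¾)*4))*(-14) = (15 + (((8 + 1) - 6)/32 + 3))*(-14) = (15 + ((9 - 6)/32 + 3))*(-14) = (15 + ((1/32)*3 + 3))*(-14) = (15 + (3/32 + 3))*(-14) = (15 + 99/32)*(-14) = (579/32)*(-14) = -4053/16 ≈ -253.31)
X/D = (-I*√5/7)/(-4053/16) = -I*√5/7*(-16/4053) = 16*I*√5/28371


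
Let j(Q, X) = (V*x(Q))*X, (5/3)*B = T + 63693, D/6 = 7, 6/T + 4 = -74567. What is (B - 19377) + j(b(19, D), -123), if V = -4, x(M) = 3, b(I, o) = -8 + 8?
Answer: 2524824912/124285 ≈ 20315.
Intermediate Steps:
T = -2/24857 (T = 6/(-4 - 74567) = 6/(-74571) = 6*(-1/74571) = -2/24857 ≈ -8.0460e-5)
D = 42 (D = 6*7 = 42)
B = 4749650697/124285 (B = 3*(-2/24857 + 63693)/5 = (3/5)*(1583216899/24857) = 4749650697/124285 ≈ 38216.)
b(I, o) = 0
j(Q, X) = -12*X (j(Q, X) = (-4*3)*X = -12*X)
(B - 19377) + j(b(19, D), -123) = (4749650697/124285 - 19377) - 12*(-123) = 2341380252/124285 + 1476 = 2524824912/124285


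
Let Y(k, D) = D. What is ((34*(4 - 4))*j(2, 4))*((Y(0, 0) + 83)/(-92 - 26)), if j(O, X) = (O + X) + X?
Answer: 0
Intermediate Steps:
j(O, X) = O + 2*X
((34*(4 - 4))*j(2, 4))*((Y(0, 0) + 83)/(-92 - 26)) = ((34*(4 - 4))*(2 + 2*4))*((0 + 83)/(-92 - 26)) = ((34*0)*(2 + 8))*(83/(-118)) = (0*10)*(83*(-1/118)) = 0*(-83/118) = 0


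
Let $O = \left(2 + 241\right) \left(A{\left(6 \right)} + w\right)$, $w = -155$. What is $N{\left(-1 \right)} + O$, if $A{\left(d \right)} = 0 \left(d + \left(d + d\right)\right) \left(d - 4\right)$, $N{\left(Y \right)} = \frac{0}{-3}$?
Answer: $-37665$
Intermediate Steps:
$N{\left(Y \right)} = 0$ ($N{\left(Y \right)} = 0 \left(- \frac{1}{3}\right) = 0$)
$A{\left(d \right)} = 0$ ($A{\left(d \right)} = 0 \left(d + 2 d\right) \left(-4 + d\right) = 0 \cdot 3 d \left(-4 + d\right) = 0$)
$O = -37665$ ($O = \left(2 + 241\right) \left(0 - 155\right) = 243 \left(-155\right) = -37665$)
$N{\left(-1 \right)} + O = 0 - 37665 = -37665$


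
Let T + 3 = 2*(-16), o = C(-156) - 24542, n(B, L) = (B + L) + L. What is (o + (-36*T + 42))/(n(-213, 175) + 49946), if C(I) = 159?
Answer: -23081/50083 ≈ -0.46086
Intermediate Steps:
n(B, L) = B + 2*L
o = -24383 (o = 159 - 24542 = -24383)
T = -35 (T = -3 + 2*(-16) = -3 - 32 = -35)
(o + (-36*T + 42))/(n(-213, 175) + 49946) = (-24383 + (-36*(-35) + 42))/((-213 + 2*175) + 49946) = (-24383 + (1260 + 42))/((-213 + 350) + 49946) = (-24383 + 1302)/(137 + 49946) = -23081/50083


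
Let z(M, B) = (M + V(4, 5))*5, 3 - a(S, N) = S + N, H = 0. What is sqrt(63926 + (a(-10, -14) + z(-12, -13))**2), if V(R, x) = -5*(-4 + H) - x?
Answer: sqrt(65690) ≈ 256.30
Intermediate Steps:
V(R, x) = 20 - x (V(R, x) = -5*(-4 + 0) - x = -5*(-4) - x = 20 - x)
a(S, N) = 3 - N - S (a(S, N) = 3 - (S + N) = 3 - (N + S) = 3 + (-N - S) = 3 - N - S)
z(M, B) = 75 + 5*M (z(M, B) = (M + (20 - 1*5))*5 = (M + (20 - 5))*5 = (M + 15)*5 = (15 + M)*5 = 75 + 5*M)
sqrt(63926 + (a(-10, -14) + z(-12, -13))**2) = sqrt(63926 + ((3 - 1*(-14) - 1*(-10)) + (75 + 5*(-12)))**2) = sqrt(63926 + ((3 + 14 + 10) + (75 - 60))**2) = sqrt(63926 + (27 + 15)**2) = sqrt(63926 + 42**2) = sqrt(63926 + 1764) = sqrt(65690)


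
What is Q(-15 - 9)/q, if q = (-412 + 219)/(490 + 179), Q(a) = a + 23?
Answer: 669/193 ≈ 3.4663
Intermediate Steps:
Q(a) = 23 + a
q = -193/669 ≈ -0.28849
Q(-15 - 9)/q = (23 + (-15 - 9))/(-193/669) = (23 - 24)*(-669/193) = -1*(-669/193) = 669/193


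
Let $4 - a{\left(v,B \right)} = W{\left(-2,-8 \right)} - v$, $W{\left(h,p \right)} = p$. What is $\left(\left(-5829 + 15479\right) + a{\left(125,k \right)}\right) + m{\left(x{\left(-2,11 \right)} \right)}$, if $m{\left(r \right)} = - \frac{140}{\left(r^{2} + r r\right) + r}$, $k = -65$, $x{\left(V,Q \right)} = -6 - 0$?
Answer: $\frac{322901}{33} \approx 9784.9$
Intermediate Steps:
$x{\left(V,Q \right)} = -6$ ($x{\left(V,Q \right)} = -6 + 0 = -6$)
$m{\left(r \right)} = - \frac{140}{r + 2 r^{2}}$ ($m{\left(r \right)} = - \frac{140}{\left(r^{2} + r^{2}\right) + r} = - \frac{140}{2 r^{2} + r} = - \frac{140}{r + 2 r^{2}}$)
$a{\left(v,B \right)} = 12 + v$ ($a{\left(v,B \right)} = 4 - \left(-8 - v\right) = 4 + \left(8 + v\right) = 12 + v$)
$\left(\left(-5829 + 15479\right) + a{\left(125,k \right)}\right) + m{\left(x{\left(-2,11 \right)} \right)} = \left(\left(-5829 + 15479\right) + \left(12 + 125\right)\right) - \frac{140}{\left(-6\right) \left(1 + 2 \left(-6\right)\right)} = \left(9650 + 137\right) - - \frac{70}{3 \left(1 - 12\right)} = 9787 - - \frac{70}{3 \left(-11\right)} = 9787 - \left(- \frac{70}{3}\right) \left(- \frac{1}{11}\right) = 9787 - \frac{70}{33} = \frac{322901}{33}$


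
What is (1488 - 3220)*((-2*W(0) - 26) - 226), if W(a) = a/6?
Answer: 436464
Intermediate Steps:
W(a) = a/6 (W(a) = a*(1/6) = a/6)
(1488 - 3220)*((-2*W(0) - 26) - 226) = (1488 - 3220)*((-0/3 - 26) - 226) = -1732*((-2*0 - 26) - 226) = -1732*((0 - 26) - 226) = -1732*(-26 - 226) = -1732*(-252) = 436464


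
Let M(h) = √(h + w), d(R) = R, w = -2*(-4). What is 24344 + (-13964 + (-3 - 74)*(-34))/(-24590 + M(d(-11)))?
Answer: 14720319297572/604668103 + 11346*I*√3/604668103 ≈ 24344.0 + 3.25e-5*I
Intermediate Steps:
w = 8
M(h) = √(8 + h) (M(h) = √(h + 8) = √(8 + h))
24344 + (-13964 + (-3 - 74)*(-34))/(-24590 + M(d(-11))) = 24344 + (-13964 + (-3 - 74)*(-34))/(-24590 + √(8 - 11)) = 24344 + (-13964 - 77*(-34))/(-24590 + √(-3)) = 24344 + (-13964 + 2618)/(-24590 + I*√3) = 24344 - 11346/(-24590 + I*√3)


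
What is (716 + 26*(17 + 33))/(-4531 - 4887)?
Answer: -1008/4709 ≈ -0.21406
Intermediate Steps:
(716 + 26*(17 + 33))/(-4531 - 4887) = (716 + 26*50)/(-9418) = (716 + 1300)*(-1/9418) = 2016*(-1/9418) = -1008/4709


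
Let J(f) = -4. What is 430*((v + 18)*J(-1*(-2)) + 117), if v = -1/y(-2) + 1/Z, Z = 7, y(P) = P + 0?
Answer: 127710/7 ≈ 18244.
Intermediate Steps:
y(P) = P
v = 9/14 (v = -1/(-2) + 1/7 = -1*(-1/2) + 1*(1/7) = 1/2 + 1/7 = 9/14 ≈ 0.64286)
430*((v + 18)*J(-1*(-2)) + 117) = 430*((9/14 + 18)*(-4) + 117) = 430*((261/14)*(-4) + 117) = 430*(-522/7 + 117) = 430*(297/7) = 127710/7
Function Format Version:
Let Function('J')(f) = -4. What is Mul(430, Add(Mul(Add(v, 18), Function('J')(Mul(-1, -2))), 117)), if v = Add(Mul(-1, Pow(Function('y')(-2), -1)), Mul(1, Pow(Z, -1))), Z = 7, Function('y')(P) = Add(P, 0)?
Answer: Rational(127710, 7) ≈ 18244.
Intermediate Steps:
Function('y')(P) = P
v = Rational(9, 14) (v = Add(Mul(-1, Pow(-2, -1)), Mul(1, Pow(7, -1))) = Add(Mul(-1, Rational(-1, 2)), Mul(1, Rational(1, 7))) = Add(Rational(1, 2), Rational(1, 7)) = Rational(9, 14) ≈ 0.64286)
Mul(430, Add(Mul(Add(v, 18), Function('J')(Mul(-1, -2))), 117)) = Mul(430, Add(Mul(Add(Rational(9, 14), 18), -4), 117)) = Mul(430, Add(Mul(Rational(261, 14), -4), 117)) = Mul(430, Add(Rational(-522, 7), 117)) = Mul(430, Rational(297, 7)) = Rational(127710, 7)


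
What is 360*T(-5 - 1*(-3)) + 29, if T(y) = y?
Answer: -691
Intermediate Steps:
360*T(-5 - 1*(-3)) + 29 = 360*(-5 - 1*(-3)) + 29 = 360*(-5 + 3) + 29 = 360*(-2) + 29 = -720 + 29 = -691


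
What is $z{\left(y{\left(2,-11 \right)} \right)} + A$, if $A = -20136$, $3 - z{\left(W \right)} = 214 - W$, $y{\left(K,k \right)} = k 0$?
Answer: $-20347$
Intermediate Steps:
$y{\left(K,k \right)} = 0$
$z{\left(W \right)} = -211 + W$ ($z{\left(W \right)} = 3 - \left(214 - W\right) = 3 + \left(-214 + W\right) = -211 + W$)
$z{\left(y{\left(2,-11 \right)} \right)} + A = \left(-211 + 0\right) - 20136 = -211 - 20136 = -20347$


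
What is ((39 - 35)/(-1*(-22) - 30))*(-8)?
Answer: 4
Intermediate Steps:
((39 - 35)/(-1*(-22) - 30))*(-8) = (4/(22 - 30))*(-8) = (4/(-8))*(-8) = (4*(-⅛))*(-8) = -½*(-8) = 4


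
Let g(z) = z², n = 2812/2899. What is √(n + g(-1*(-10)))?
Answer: 2*√212143022/2899 ≈ 10.048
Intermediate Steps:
n = 2812/2899 (n = 2812*(1/2899) = 2812/2899 ≈ 0.96999)
√(n + g(-1*(-10))) = √(2812/2899 + (-1*(-10))²) = √(2812/2899 + 10²) = √(2812/2899 + 100) = √(292712/2899) = 2*√212143022/2899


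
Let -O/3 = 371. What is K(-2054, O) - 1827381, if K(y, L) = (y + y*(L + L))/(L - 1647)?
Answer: -504814171/276 ≈ -1.8290e+6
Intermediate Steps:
O = -1113 (O = -3*371 = -1113)
K(y, L) = (y + 2*L*y)/(-1647 + L) (K(y, L) = (y + y*(2*L))/(-1647 + L) = (y + 2*L*y)/(-1647 + L))
K(-2054, O) - 1827381 = -2054*(1 + 2*(-1113))/(-1647 - 1113) - 1827381 = -2054*(1 - 2226)/(-2760) - 1827381 = -2054*(-1/2760)*(-2225) - 1827381 = -457015/276 - 1827381 = -504814171/276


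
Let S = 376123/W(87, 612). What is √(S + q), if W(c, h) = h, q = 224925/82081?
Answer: √43270928305570751/8372262 ≈ 24.846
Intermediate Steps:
q = 224925/82081 (q = 224925*(1/82081) = 224925/82081 ≈ 2.7403)
S = 376123/612 ≈ 614.58
√(S + q) = √(376123/612 + 224925/82081) = √(31010206063/50233572) = √43270928305570751/8372262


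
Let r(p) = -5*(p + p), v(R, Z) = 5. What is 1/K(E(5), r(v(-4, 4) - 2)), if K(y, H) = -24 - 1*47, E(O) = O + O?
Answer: -1/71 ≈ -0.014085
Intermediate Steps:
E(O) = 2*O
r(p) = -10*p
K(y, H) = -71 (K(y, H) = -24 - 47 = -71)
1/K(E(5), r(v(-4, 4) - 2)) = 1/(-71) = -1/71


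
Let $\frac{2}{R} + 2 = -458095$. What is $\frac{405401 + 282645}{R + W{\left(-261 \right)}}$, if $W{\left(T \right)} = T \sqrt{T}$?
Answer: $- \frac{630383616924}{3731095947503089633} + \frac{113056134332836165362 i \sqrt{29}}{3731095947503089633} \approx -1.6895 \cdot 10^{-7} + 163.18 i$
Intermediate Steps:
$R = - \frac{2}{458097}$ ($R = \frac{2}{-2 - 458095} = \frac{2}{-458097} = 2 \left(- \frac{1}{458097}\right) = - \frac{2}{458097} \approx -4.3659 \cdot 10^{-6}$)
$W{\left(T \right)} = T^{\frac{3}{2}}$
$\frac{405401 + 282645}{R + W{\left(-261 \right)}} = \frac{405401 + 282645}{- \frac{2}{458097} + \left(-261\right)^{\frac{3}{2}}} = \frac{688046}{- \frac{2}{458097} - 783 i \sqrt{29}}$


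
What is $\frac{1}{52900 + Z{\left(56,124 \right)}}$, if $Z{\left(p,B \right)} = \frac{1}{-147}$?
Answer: $\frac{147}{7776299} \approx 1.8904 \cdot 10^{-5}$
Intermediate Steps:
$Z{\left(p,B \right)} = - \frac{1}{147}$
$\frac{1}{52900 + Z{\left(56,124 \right)}} = \frac{1}{52900 - \frac{1}{147}} = \frac{1}{\frac{7776299}{147}} = \frac{147}{7776299}$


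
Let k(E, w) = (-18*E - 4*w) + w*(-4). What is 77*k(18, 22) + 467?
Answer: -38033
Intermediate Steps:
k(E, w) = -18*E - 8*w (k(E, w) = (-18*E - 4*w) - 4*w = -18*E - 8*w)
77*k(18, 22) + 467 = 77*(-18*18 - 8*22) + 467 = 77*(-324 - 176) + 467 = 77*(-500) + 467 = -38500 + 467 = -38033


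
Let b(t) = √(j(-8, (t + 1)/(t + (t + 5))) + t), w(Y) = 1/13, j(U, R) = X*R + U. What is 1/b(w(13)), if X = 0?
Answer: -I*√1339/103 ≈ -0.35527*I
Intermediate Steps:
j(U, R) = U (j(U, R) = 0*R + U = 0 + U = U)
w(Y) = 1/13
b(t) = √(-8 + t)
1/b(w(13)) = 1/(√(-8 + 1/13)) = 1/(√(-103/13)) = 1/(I*√1339/13) = -I*√1339/103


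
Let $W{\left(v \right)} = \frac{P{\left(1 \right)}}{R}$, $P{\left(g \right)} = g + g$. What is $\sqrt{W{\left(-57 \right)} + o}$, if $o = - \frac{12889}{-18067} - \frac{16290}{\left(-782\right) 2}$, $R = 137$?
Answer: $\frac{\sqrt{41749591641510032882}}{1935589978} \approx 3.3382$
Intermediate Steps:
$P{\left(g \right)} = 2 g$
$W{\left(v \right)} = \frac{2}{137}$ ($W{\left(v \right)} = \frac{2 \cdot 1}{137} = 2 \cdot \frac{1}{137} = \frac{2}{137}$)
$o = \frac{157234913}{14128394}$ ($o = \left(-12889\right) \left(- \frac{1}{18067}\right) - \frac{16290}{-1564} = \frac{12889}{18067} - - \frac{8145}{782} = \frac{12889}{18067} + \frac{8145}{782} = \frac{157234913}{14128394} \approx 11.129$)
$\sqrt{W{\left(-57 \right)} + o} = \sqrt{\frac{2}{137} + \frac{157234913}{14128394}} = \sqrt{\frac{21569439869}{1935589978}} = \frac{\sqrt{41749591641510032882}}{1935589978}$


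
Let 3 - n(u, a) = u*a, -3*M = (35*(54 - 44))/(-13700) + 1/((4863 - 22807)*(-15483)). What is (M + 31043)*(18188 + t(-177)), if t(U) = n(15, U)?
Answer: 36946451913590090893/57093438636 ≈ 6.4712e+8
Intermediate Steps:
M = 972394195/114186877272 (M = -((35*(54 - 44))/(-13700) + 1/((4863 - 22807)*(-15483)))/3 = -((35*10)*(-1/13700) - 1/15483/(-17944))/3 = -(350*(-1/13700) - 1/17944*(-1/15483))/3 = -(-7/274 + 1/277826952)/3 = -⅓*(-972394195/38062292424) = 972394195/114186877272 ≈ 0.0085158)
n(u, a) = 3 - a*u (n(u, a) = 3 - u*a = 3 - a*u)
t(U) = 3 - 15*U (t(U) = 3 - 1*U*15 = 3 - 15*U)
(M + 31043)*(18188 + t(-177)) = (972394195/114186877272 + 31043)*(18188 + (3 - 15*(-177))) = 3544704203548891*(18188 + (3 + 2655))/114186877272 = 3544704203548891*(18188 + 2658)/114186877272 = (3544704203548891/114186877272)*20846 = 36946451913590090893/57093438636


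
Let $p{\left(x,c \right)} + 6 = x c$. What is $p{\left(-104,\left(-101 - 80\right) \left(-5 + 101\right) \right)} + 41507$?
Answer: $1848605$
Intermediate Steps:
$p{\left(x,c \right)} = -6 + c x$ ($p{\left(x,c \right)} = -6 + x c = -6 + c x$)
$p{\left(-104,\left(-101 - 80\right) \left(-5 + 101\right) \right)} + 41507 = \left(-6 + \left(-101 - 80\right) \left(-5 + 101\right) \left(-104\right)\right) + 41507 = \left(-6 + \left(-181\right) 96 \left(-104\right)\right) + 41507 = \left(-6 - -1807104\right) + 41507 = \left(-6 + 1807104\right) + 41507 = 1807098 + 41507 = 1848605$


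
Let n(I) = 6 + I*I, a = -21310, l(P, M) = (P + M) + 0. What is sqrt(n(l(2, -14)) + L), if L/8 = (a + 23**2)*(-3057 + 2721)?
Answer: sqrt(55859478) ≈ 7473.9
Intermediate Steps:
l(P, M) = M + P (l(P, M) = (M + P) + 0 = M + P)
n(I) = 6 + I**2
L = 55859328 (L = 8*((-21310 + 23**2)*(-3057 + 2721)) = 8*((-21310 + 529)*(-336)) = 8*(-20781*(-336)) = 8*6982416 = 55859328)
sqrt(n(l(2, -14)) + L) = sqrt((6 + (-14 + 2)**2) + 55859328) = sqrt((6 + (-12)**2) + 55859328) = sqrt((6 + 144) + 55859328) = sqrt(150 + 55859328) = sqrt(55859478)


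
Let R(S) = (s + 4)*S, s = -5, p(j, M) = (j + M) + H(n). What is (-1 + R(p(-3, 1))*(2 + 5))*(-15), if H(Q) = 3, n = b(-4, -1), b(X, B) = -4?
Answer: 120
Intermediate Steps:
n = -4
p(j, M) = 3 + M + j (p(j, M) = (j + M) + 3 = (M + j) + 3 = 3 + M + j)
R(S) = -S (R(S) = (-5 + 4)*S = -S)
(-1 + R(p(-3, 1))*(2 + 5))*(-15) = (-1 + (-(3 + 1 - 3))*(2 + 5))*(-15) = (-1 - 1*1*7)*(-15) = (-1 - 1*7)*(-15) = (-1 - 7)*(-15) = -8*(-15) = 120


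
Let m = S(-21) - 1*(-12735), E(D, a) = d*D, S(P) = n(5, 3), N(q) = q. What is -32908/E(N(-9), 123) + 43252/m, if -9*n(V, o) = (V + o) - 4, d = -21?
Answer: -528292448/3094497 ≈ -170.72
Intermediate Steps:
n(V, o) = 4/9 - V/9 - o/9 (n(V, o) = -((V + o) - 4)/9 = -(-4 + V + o)/9 = 4/9 - V/9 - o/9)
S(P) = -4/9 (S(P) = 4/9 - ⅑*5 - ⅑*3 = 4/9 - 5/9 - ⅓ = -4/9)
E(D, a) = -21*D
m = 114611/9 (m = -4/9 - 1*(-12735) = -4/9 + 12735 = 114611/9 ≈ 12735.)
-32908/E(N(-9), 123) + 43252/m = -32908/((-21*(-9))) + 43252/(114611/9) = -32908/189 + 43252*(9/114611) = -32908*1/189 + 389268/114611 = -32908/189 + 389268/114611 = -528292448/3094497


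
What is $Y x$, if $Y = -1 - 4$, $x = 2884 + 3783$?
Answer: $-33335$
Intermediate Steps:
$x = 6667$
$Y = -5$
$Y x = \left(-5\right) 6667 = -33335$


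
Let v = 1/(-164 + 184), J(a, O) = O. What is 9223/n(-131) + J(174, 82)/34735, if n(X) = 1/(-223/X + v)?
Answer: 294155425939/18201140 ≈ 16161.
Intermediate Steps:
v = 1/20 ≈ 0.050000
n(X) = 1/(1/20 - 223/X) (n(X) = 1/(-223/X + 1/20) = 1/(1/20 - 223/X))
9223/n(-131) + J(174, 82)/34735 = 9223/((20*(-131)/(-4460 - 131))) + 82/34735 = 9223/((20*(-131)/(-4591))) + 82*(1/34735) = 9223/((20*(-131)*(-1/4591))) + 82/34735 = 9223/(2620/4591) + 82/34735 = 9223*(4591/2620) + 82/34735 = 42342793/2620 + 82/34735 = 294155425939/18201140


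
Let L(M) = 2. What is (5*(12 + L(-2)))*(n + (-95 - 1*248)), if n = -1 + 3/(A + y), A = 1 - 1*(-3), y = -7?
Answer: -24150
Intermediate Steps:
A = 4 (A = 1 + 3 = 4)
n = -2 (n = -1 + 3/(4 - 7) = -1 + 3/(-3) = -1 - ⅓*3 = -1 - 1 = -2)
(5*(12 + L(-2)))*(n + (-95 - 1*248)) = (5*(12 + 2))*(-2 + (-95 - 1*248)) = (5*14)*(-2 + (-95 - 248)) = 70*(-2 - 343) = 70*(-345) = -24150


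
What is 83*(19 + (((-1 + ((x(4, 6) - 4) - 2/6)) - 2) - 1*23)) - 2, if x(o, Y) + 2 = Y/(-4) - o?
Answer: -9391/6 ≈ -1565.2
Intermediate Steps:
x(o, Y) = -2 - o - Y/4 (x(o, Y) = -2 + (Y/(-4) - o) = -2 + (Y*(-¼) - o) = -2 + (-Y/4 - o) = -2 + (-o - Y/4) = -2 - o - Y/4)
83*(19 + (((-1 + ((x(4, 6) - 4) - 2/6)) - 2) - 1*23)) - 2 = 83*(19 + (((-1 + (((-2 - 1*4 - ¼*6) - 4) - 2/6)) - 2) - 1*23)) - 2 = 83*(19 + (((-1 + (((-2 - 4 - 3/2) - 4) - 2*⅙)) - 2) - 23)) - 2 = 83*(19 + (((-1 + ((-15/2 - 4) - ⅓)) - 2) - 23)) - 2 = 83*(19 + (((-1 + (-23/2 - ⅓)) - 2) - 23)) - 2 = 83*(19 + (((-1 - 71/6) - 2) - 23)) - 2 = 83*(19 + ((-77/6 - 2) - 23)) - 2 = 83*(19 + (-89/6 - 23)) - 2 = 83*(19 - 227/6) - 2 = 83*(-113/6) - 2 = -9379/6 - 2 = -9391/6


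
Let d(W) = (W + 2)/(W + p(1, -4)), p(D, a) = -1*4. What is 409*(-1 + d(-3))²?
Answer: 14724/49 ≈ 300.49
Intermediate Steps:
p(D, a) = -4
d(W) = (2 + W)/(-4 + W) (d(W) = (W + 2)/(W - 4) = (2 + W)/(-4 + W))
409*(-1 + d(-3))² = 409*(-1 + (2 - 3)/(-4 - 3))² = 409*(-1 - 1/(-7))² = 409*(-1 - ⅐*(-1))² = 409*(-1 + ⅐)² = 409*(-6/7)² = 409*(36/49) = 14724/49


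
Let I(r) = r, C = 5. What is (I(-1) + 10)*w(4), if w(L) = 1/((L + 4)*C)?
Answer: 9/40 ≈ 0.22500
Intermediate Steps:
w(L) = 1/(5*(4 + L)) (w(L) = 1/((L + 4)*5) = (⅕)/(4 + L) = 1/(5*(4 + L)))
(I(-1) + 10)*w(4) = (-1 + 10)*(1/(5*(4 + 4))) = 9*((⅕)/8) = 9*((⅕)*(⅛)) = 9*(1/40) = 9/40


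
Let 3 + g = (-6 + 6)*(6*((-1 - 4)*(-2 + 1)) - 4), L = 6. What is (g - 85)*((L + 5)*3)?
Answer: -2904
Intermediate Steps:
g = -3 (g = -3 + (-6 + 6)*(6*((-1 - 4)*(-2 + 1)) - 4) = -3 + 0*(6*(-5*(-1)) - 4) = -3 + 0*(6*5 - 4) = -3 + 0*(30 - 4) = -3 + 0*26 = -3 + 0 = -3)
(g - 85)*((L + 5)*3) = (-3 - 85)*((6 + 5)*3) = -968*3 = -88*33 = -2904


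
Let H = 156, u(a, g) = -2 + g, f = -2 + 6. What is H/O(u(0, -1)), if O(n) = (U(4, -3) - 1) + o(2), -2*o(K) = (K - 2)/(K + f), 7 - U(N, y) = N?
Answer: 78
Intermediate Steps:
f = 4
U(N, y) = 7 - N
o(K) = -(-2 + K)/(2*(4 + K)) (o(K) = -(K - 2)/(2*(K + 4)) = -(-2 + K)/(2*(4 + K)))
O(n) = 2 (O(n) = ((7 - 1*4) - 1) + (2 - 1*2)/(2*(4 + 2)) = ((7 - 4) - 1) + (½)*(2 - 2)/6 = (3 - 1) + (½)*(⅙)*0 = 2 + 0 = 2)
H/O(u(0, -1)) = 156/2 = 156*(½) = 78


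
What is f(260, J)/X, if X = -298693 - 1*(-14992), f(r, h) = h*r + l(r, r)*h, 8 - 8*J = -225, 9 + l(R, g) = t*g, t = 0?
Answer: -58483/2269608 ≈ -0.025768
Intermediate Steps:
l(R, g) = -9 (l(R, g) = -9 + 0*g = -9 + 0 = -9)
J = 233/8 (J = 1 - ⅛*(-225) = 1 + 225/8 = 233/8 ≈ 29.125)
f(r, h) = -9*h + h*r (f(r, h) = h*r - 9*h = -9*h + h*r)
X = -283701 (X = -298693 + 14992 = -283701)
f(260, J)/X = (233*(-9 + 260)/8)/(-283701) = ((233/8)*251)*(-1/283701) = (58483/8)*(-1/283701) = -58483/2269608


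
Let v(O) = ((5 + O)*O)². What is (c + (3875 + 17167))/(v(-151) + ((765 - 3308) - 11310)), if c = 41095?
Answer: 62137/486012263 ≈ 0.00012785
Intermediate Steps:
v(O) = O²*(5 + O)² (v(O) = (O*(5 + O))² = O²*(5 + O)²)
(c + (3875 + 17167))/(v(-151) + ((765 - 3308) - 11310)) = (41095 + (3875 + 17167))/((-151)²*(5 - 151)² + ((765 - 3308) - 11310)) = (41095 + 21042)/(22801*(-146)² + (-2543 - 11310)) = 62137/(22801*21316 - 13853) = 62137/(486026116 - 13853) = 62137/486012263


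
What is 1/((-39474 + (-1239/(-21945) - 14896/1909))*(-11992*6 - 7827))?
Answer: 1994905/6283580216981361 ≈ 3.1748e-10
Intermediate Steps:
1/((-39474 + (-1239/(-21945) - 14896/1909))*(-11992*6 - 7827)) = 1/((-39474 + (-1239*(-1/21945) - 14896*1/1909))*(-71952 - 7827)) = 1/((-39474 + (59/1045 - 14896/1909))*(-79779)) = 1/((-39474 - 15453689/1994905)*(-79779)) = 1/(-78762333659/1994905*(-79779)) = 1/(6283580216981361/1994905) = 1994905/6283580216981361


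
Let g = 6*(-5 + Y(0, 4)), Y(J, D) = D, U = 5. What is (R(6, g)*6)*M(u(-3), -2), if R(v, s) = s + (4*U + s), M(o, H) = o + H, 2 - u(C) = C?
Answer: 144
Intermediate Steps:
u(C) = 2 - C
M(o, H) = H + o
g = -6 (g = 6*(-5 + 4) = 6*(-1) = -6)
R(v, s) = 20 + 2*s (R(v, s) = s + (4*5 + s) = s + (20 + s) = 20 + 2*s)
(R(6, g)*6)*M(u(-3), -2) = ((20 + 2*(-6))*6)*(-2 + (2 - 1*(-3))) = ((20 - 12)*6)*(-2 + (2 + 3)) = (8*6)*(-2 + 5) = 48*3 = 144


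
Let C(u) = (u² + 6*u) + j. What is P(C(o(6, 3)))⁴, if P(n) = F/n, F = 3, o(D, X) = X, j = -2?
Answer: 81/390625 ≈ 0.00020736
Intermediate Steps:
C(u) = -2 + u² + 6*u (C(u) = (u² + 6*u) - 2 = -2 + u² + 6*u)
P(n) = 3/n
P(C(o(6, 3)))⁴ = (3/(-2 + 3² + 6*3))⁴ = (3/(-2 + 9 + 18))⁴ = (3/25)⁴ = 81/390625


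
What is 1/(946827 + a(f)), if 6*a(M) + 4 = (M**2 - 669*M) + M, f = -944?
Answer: 3/3601343 ≈ 8.3302e-7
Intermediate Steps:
a(M) = -2/3 - 334*M/3 + M**2/6 (a(M) = -2/3 + ((M**2 - 669*M) + M)/6 = -2/3 + (M**2 - 668*M)/6 = -2/3 + (-334*M/3 + M**2/6) = -2/3 - 334*M/3 + M**2/6)
1/(946827 + a(f)) = 1/(946827 + (-2/3 - 334/3*(-944) + (1/6)*(-944)**2)) = 1/(946827 + (-2/3 + 315296/3 + (1/6)*891136)) = 1/(946827 + (-2/3 + 315296/3 + 445568/3)) = 1/(946827 + 760862/3) = 1/(3601343/3) = 3/3601343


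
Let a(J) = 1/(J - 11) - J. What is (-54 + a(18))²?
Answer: 253009/49 ≈ 5163.4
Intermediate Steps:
a(J) = 1/(-11 + J) - J
(-54 + a(18))² = (-54 + (1 - 1*18² + 11*18)/(-11 + 18))² = (-54 + (1 - 1*324 + 198)/7)² = (-54 + (1 - 324 + 198)/7)² = (-54 + (⅐)*(-125))² = (-54 - 125/7)² = (-503/7)² = 253009/49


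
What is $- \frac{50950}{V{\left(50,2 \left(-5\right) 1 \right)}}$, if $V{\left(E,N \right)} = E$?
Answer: $-1019$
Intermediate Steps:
$- \frac{50950}{V{\left(50,2 \left(-5\right) 1 \right)}} = - \frac{50950}{50} = \left(-50950\right) \frac{1}{50} = -1019$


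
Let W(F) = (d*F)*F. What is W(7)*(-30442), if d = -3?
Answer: 4474974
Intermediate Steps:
W(F) = -3*F² (W(F) = (-3*F)*F = -3*F²)
W(7)*(-30442) = -3*7²*(-30442) = -3*49*(-30442) = -147*(-30442) = 4474974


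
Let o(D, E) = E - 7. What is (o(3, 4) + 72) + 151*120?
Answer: 18189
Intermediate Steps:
o(D, E) = -7 + E
(o(3, 4) + 72) + 151*120 = ((-7 + 4) + 72) + 151*120 = (-3 + 72) + 18120 = 69 + 18120 = 18189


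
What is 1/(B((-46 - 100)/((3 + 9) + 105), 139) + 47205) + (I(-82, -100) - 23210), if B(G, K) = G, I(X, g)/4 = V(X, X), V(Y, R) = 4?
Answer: -128096727649/5522839 ≈ -23194.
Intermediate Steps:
I(X, g) = 16 (I(X, g) = 4*4 = 16)
1/(B((-46 - 100)/((3 + 9) + 105), 139) + 47205) + (I(-82, -100) - 23210) = 1/((-46 - 100)/((3 + 9) + 105) + 47205) + (16 - 23210) = 1/(-146/(12 + 105) + 47205) - 23194 = 1/(-146/117 + 47205) - 23194 = 1/(5522839/117) - 23194 = 117/5522839 - 23194 = -128096727649/5522839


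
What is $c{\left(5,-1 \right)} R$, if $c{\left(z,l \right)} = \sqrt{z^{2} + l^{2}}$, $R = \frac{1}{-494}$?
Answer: $- \frac{\sqrt{26}}{494} \approx -0.010322$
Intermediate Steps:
$R = - \frac{1}{494} \approx -0.0020243$
$c{\left(z,l \right)} = \sqrt{l^{2} + z^{2}}$
$c{\left(5,-1 \right)} R = \sqrt{\left(-1\right)^{2} + 5^{2}} \left(- \frac{1}{494}\right) = \sqrt{1 + 25} \left(- \frac{1}{494}\right) = \sqrt{26} \left(- \frac{1}{494}\right) = - \frac{\sqrt{26}}{494}$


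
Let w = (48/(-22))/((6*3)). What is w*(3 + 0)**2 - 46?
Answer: -518/11 ≈ -47.091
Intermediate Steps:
w = -4/33 (w = (48*(-1/22))/18 = -24/11*1/18 = -4/33 ≈ -0.12121)
w*(3 + 0)**2 - 46 = -4*(3 + 0)**2/33 - 46 = -4/33*3**2 - 46 = -4/33*9 - 46 = -12/11 - 46 = -518/11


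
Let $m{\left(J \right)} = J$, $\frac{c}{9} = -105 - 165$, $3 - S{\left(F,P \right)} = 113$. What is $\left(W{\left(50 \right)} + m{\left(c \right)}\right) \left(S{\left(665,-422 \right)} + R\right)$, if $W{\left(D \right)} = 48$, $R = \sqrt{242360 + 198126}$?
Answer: $262020 - 2382 \sqrt{440486} \approx -1.3189 \cdot 10^{6}$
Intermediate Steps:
$R = \sqrt{440486} \approx 663.69$
$S{\left(F,P \right)} = -110$ ($S{\left(F,P \right)} = 3 - 113 = -110$)
$c = -2430$ ($c = 9 \left(-105 - 165\right) = 9 \left(-270\right) = -2430$)
$\left(W{\left(50 \right)} + m{\left(c \right)}\right) \left(S{\left(665,-422 \right)} + R\right) = \left(48 - 2430\right) \left(-110 + \sqrt{440486}\right) = - 2382 \left(-110 + \sqrt{440486}\right) = 262020 - 2382 \sqrt{440486}$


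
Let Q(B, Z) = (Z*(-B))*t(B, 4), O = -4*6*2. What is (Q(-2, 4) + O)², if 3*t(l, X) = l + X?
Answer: 16384/9 ≈ 1820.4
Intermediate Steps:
t(l, X) = X/3 + l/3 (t(l, X) = (l + X)/3 = (X + l)/3 = X/3 + l/3)
O = -48 (O = -24*2 = -48)
Q(B, Z) = -B*Z*(4/3 + B/3) (Q(B, Z) = (Z*(-B))*((⅓)*4 + B/3) = (-B*Z)*(4/3 + B/3) = -B*Z*(4/3 + B/3))
(Q(-2, 4) + O)² = (-⅓*(-2)*4*(4 - 2) - 48)² = (-⅓*(-2)*4*2 - 48)² = (16/3 - 48)² = (-128/3)² = 16384/9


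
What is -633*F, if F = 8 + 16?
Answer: -15192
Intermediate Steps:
F = 24
-633*F = -633*24 = -15192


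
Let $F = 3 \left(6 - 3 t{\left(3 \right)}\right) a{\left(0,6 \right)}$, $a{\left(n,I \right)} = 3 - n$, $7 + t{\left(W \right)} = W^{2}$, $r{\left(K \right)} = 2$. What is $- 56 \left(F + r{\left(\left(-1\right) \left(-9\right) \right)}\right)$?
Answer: $-112$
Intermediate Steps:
$t{\left(W \right)} = -7 + W^{2}$
$F = 0$ ($F = 3 \left(6 - 3 \left(-7 + 3^{2}\right)\right) \left(3 - 0\right) = 3 \left(6 - 3 \left(-7 + 9\right)\right) \left(3 + 0\right) = 3 \left(6 - 6\right) 3 = 3 \cdot 0 \cdot 3 = 0 \cdot 3 = 0$)
$- 56 \left(F + r{\left(\left(-1\right) \left(-9\right) \right)}\right) = - 56 \left(0 + 2\right) = \left(-56\right) 2 = -112$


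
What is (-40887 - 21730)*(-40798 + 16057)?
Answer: 1549207197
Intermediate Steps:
(-40887 - 21730)*(-40798 + 16057) = -62617*(-24741) = 1549207197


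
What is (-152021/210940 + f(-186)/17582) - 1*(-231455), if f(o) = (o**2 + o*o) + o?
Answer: 429209969346909/1854373540 ≈ 2.3146e+5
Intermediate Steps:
f(o) = o + 2*o**2 (f(o) = (o**2 + o**2) + o = 2*o**2 + o = o + 2*o**2)
(-152021/210940 + f(-186)/17582) - 1*(-231455) = (-152021/210940 - 186*(1 + 2*(-186))/17582) - 1*(-231455) = (-152021*1/210940 - 186*(1 - 372)*(1/17582)) + 231455 = (-152021/210940 - 186*(-371)*(1/17582)) + 231455 = (-152021/210940 + 69006*(1/17582)) + 231455 = (-152021/210940 + 34503/8791) + 231455 = 5941646209/1854373540 + 231455 = 429209969346909/1854373540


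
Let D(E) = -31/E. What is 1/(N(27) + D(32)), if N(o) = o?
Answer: 32/833 ≈ 0.038415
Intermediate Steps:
1/(N(27) + D(32)) = 1/(27 - 31/32) = 1/(833/32) = 32/833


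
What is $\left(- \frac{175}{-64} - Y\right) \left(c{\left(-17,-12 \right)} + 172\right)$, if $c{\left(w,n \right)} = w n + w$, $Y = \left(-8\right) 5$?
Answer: $\frac{981865}{64} \approx 15342.0$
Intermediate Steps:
$Y = -40$
$c{\left(w,n \right)} = w + n w$ ($c{\left(w,n \right)} = n w + w = w + n w$)
$\left(- \frac{175}{-64} - Y\right) \left(c{\left(-17,-12 \right)} + 172\right) = \left(- \frac{175}{-64} - -40\right) \left(- 17 \left(1 - 12\right) + 172\right) = \left(\left(-175\right) \left(- \frac{1}{64}\right) + 40\right) \left(\left(-17\right) \left(-11\right) + 172\right) = \left(\frac{175}{64} + 40\right) \left(187 + 172\right) = \frac{2735}{64} \cdot 359 = \frac{981865}{64}$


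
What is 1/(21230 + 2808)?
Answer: 1/24038 ≈ 4.1601e-5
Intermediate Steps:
1/(21230 + 2808) = 1/24038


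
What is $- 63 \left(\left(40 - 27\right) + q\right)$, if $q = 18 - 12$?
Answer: $-1197$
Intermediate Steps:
$q = 6$ ($q = 18 - 12 = 6$)
$- 63 \left(\left(40 - 27\right) + q\right) = - 63 \left(\left(40 - 27\right) + 6\right) = - 63 \left(13 + 6\right) = \left(-63\right) 19 = -1197$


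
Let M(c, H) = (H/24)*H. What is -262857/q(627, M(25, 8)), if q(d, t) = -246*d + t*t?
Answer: 337959/198302 ≈ 1.7043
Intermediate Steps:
M(c, H) = H**2/24 (M(c, H) = (H*(1/24))*H = (H/24)*H = H**2/24)
q(d, t) = t**2 - 246*d (q(d, t) = -246*d + t**2 = t**2 - 246*d)
-262857/q(627, M(25, 8)) = -262857/(((1/24)*8**2)**2 - 246*627) = -262857/(((1/24)*64)**2 - 154242) = -262857/((8/3)**2 - 154242) = -262857/(64/9 - 154242) = -262857/(-1388114/9) = -262857*(-9/1388114) = 337959/198302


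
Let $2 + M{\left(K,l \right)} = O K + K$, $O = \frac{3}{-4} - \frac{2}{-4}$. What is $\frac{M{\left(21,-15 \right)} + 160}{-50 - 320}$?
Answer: $- \frac{139}{296} \approx -0.46959$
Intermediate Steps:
$O = - \frac{1}{4}$ ($O = 3 \left(- \frac{1}{4}\right) - - \frac{1}{2} = - \frac{3}{4} + \frac{1}{2} = - \frac{1}{4} \approx -0.25$)
$M{\left(K,l \right)} = -2 + \frac{3 K}{4}$ ($M{\left(K,l \right)} = -2 + \left(- \frac{K}{4} + K\right) = -2 + \frac{3 K}{4}$)
$\frac{M{\left(21,-15 \right)} + 160}{-50 - 320} = \frac{\left(-2 + \frac{3}{4} \cdot 21\right) + 160}{-50 - 320} = \frac{\left(-2 + \frac{63}{4}\right) + 160}{-370} = \left(\frac{55}{4} + 160\right) \left(- \frac{1}{370}\right) = \frac{695}{4} \left(- \frac{1}{370}\right) = - \frac{139}{296}$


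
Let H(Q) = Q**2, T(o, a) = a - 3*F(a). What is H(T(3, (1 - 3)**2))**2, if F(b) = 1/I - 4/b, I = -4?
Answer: 923521/256 ≈ 3607.5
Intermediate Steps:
F(b) = -1/4 - 4/b (F(b) = 1/(-4) - 4/b = 1*(-1/4) - 4/b = -1/4 - 4/b)
T(o, a) = a - 3*(-16 - a)/(4*a)
H(T(3, (1 - 3)**2))**2 = ((3/4 + (1 - 3)**2 + 12/((1 - 3)**2))**2)**2 = ((3/4 + (-2)**2 + 12/((-2)**2))**2)**2 = ((3/4 + 4 + 12/4)**2)**2 = ((3/4 + 4 + 12*(1/4))**2)**2 = ((3/4 + 4 + 3)**2)**2 = ((31/4)**2)**2 = (961/16)**2 = 923521/256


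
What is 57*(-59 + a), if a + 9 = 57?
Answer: -627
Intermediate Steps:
a = 48 (a = -9 + 57 = 48)
57*(-59 + a) = 57*(-59 + 48) = 57*(-11) = -627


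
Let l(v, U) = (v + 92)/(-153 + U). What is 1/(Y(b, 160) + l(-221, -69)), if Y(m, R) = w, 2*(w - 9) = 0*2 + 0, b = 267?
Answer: 74/709 ≈ 0.10437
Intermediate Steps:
w = 9 (w = 9 + (0*2 + 0)/2 = 9 + (0 + 0)/2 = 9 + (1/2)*0 = 9 + 0 = 9)
Y(m, R) = 9
l(v, U) = (92 + v)/(-153 + U)
1/(Y(b, 160) + l(-221, -69)) = 1/(9 + (92 - 221)/(-153 - 69)) = 1/(9 - 129/(-222)) = 1/(9 - 1/222*(-129)) = 1/(9 + 43/74) = 1/(709/74) = 74/709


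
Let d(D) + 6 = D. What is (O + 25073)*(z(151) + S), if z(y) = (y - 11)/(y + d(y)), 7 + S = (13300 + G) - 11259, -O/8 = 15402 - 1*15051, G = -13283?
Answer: -18533185615/74 ≈ -2.5045e+8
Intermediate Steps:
O = -2808 (O = -8*(15402 - 1*15051) = -8*(15402 - 15051) = -8*351 = -2808)
d(D) = -6 + D
S = -11249 (S = -7 + ((13300 - 13283) - 11259) = -7 + (17 - 11259) = -7 - 11242 = -11249)
z(y) = (-11 + y)/(-6 + 2*y) (z(y) = (y - 11)/(y + (-6 + y)) = (-11 + y)/(-6 + 2*y))
(O + 25073)*(z(151) + S) = (-2808 + 25073)*((-11 + 151)/(2*(-3 + 151)) - 11249) = 22265*((½)*140/148 - 11249) = 22265*((½)*(1/148)*140 - 11249) = 22265*(35/74 - 11249) = 22265*(-832391/74) = -18533185615/74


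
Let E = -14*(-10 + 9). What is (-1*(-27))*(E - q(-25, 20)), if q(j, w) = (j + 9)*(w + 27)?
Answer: 20682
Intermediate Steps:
q(j, w) = (9 + j)*(27 + w)
E = 14 (E = -14*(-1) = 14)
(-1*(-27))*(E - q(-25, 20)) = (-1*(-27))*(14 - (243 + 9*20 + 27*(-25) - 25*20)) = 27*(14 - (243 + 180 - 675 - 500)) = 27*(14 - 1*(-752)) = 27*(14 + 752) = 27*766 = 20682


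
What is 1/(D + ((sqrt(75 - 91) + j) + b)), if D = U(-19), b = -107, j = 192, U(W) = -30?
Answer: 55/3041 - 4*I/3041 ≈ 0.018086 - 0.0013154*I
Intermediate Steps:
D = -30
1/(D + ((sqrt(75 - 91) + j) + b)) = 1/(-30 + ((sqrt(75 - 91) + 192) - 107)) = 1/(-30 + ((sqrt(-16) + 192) - 107)) = 1/(-30 + ((4*I + 192) - 107)) = 1/(-30 + ((192 + 4*I) - 107)) = 1/(-30 + (85 + 4*I)) = 1/(55 + 4*I) = (55 - 4*I)/3041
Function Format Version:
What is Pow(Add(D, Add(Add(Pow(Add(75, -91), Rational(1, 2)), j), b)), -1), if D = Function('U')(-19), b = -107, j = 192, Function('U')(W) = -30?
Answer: Add(Rational(55, 3041), Mul(Rational(-4, 3041), I)) ≈ Add(0.018086, Mul(-0.0013154, I))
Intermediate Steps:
D = -30
Pow(Add(D, Add(Add(Pow(Add(75, -91), Rational(1, 2)), j), b)), -1) = Pow(Add(-30, Add(Add(Pow(Add(75, -91), Rational(1, 2)), 192), -107)), -1) = Pow(Add(-30, Add(Add(Pow(-16, Rational(1, 2)), 192), -107)), -1) = Pow(Add(-30, Add(Add(Mul(4, I), 192), -107)), -1) = Pow(Add(-30, Add(Add(192, Mul(4, I)), -107)), -1) = Pow(Add(-30, Add(85, Mul(4, I))), -1) = Pow(Add(55, Mul(4, I)), -1) = Mul(Rational(1, 3041), Add(55, Mul(-4, I)))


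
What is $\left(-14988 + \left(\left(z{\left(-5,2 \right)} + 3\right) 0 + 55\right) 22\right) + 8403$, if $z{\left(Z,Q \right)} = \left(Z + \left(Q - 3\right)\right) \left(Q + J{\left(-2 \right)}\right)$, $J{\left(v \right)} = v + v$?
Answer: $-5375$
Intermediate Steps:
$J{\left(v \right)} = 2 v$
$z{\left(Z,Q \right)} = \left(-4 + Q\right) \left(-3 + Q + Z\right)$ ($z{\left(Z,Q \right)} = \left(Z + \left(Q - 3\right)\right) \left(Q + 2 \left(-2\right)\right) = \left(Z + \left(Q - 3\right)\right) \left(Q - 4\right) = \left(Z + \left(-3 + Q\right)\right) \left(-4 + Q\right) = \left(-3 + Q + Z\right) \left(-4 + Q\right) = \left(-4 + Q\right) \left(-3 + Q + Z\right)$)
$\left(-14988 + \left(\left(z{\left(-5,2 \right)} + 3\right) 0 + 55\right) 22\right) + 8403 = \left(-14988 + \left(\left(\left(12 + 2^{2} - 14 - -20 + 2 \left(-5\right)\right) + 3\right) 0 + 55\right) 22\right) + 8403 = \left(-14988 + \left(\left(\left(12 + 4 - 14 + 20 - 10\right) + 3\right) 0 + 55\right) 22\right) + 8403 = \left(-14988 + \left(\left(12 + 3\right) 0 + 55\right) 22\right) + 8403 = \left(-14988 + \left(15 \cdot 0 + 55\right) 22\right) + 8403 = \left(-14988 + \left(0 + 55\right) 22\right) + 8403 = \left(-14988 + 55 \cdot 22\right) + 8403 = \left(-14988 + 1210\right) + 8403 = -13778 + 8403 = -5375$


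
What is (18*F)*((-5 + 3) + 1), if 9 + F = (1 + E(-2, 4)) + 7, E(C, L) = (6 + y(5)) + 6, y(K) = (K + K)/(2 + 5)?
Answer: -1566/7 ≈ -223.71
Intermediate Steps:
y(K) = 2*K/7 (y(K) = (2*K)/7 = (2*K)*(1/7) = 2*K/7)
E(C, L) = 94/7 (E(C, L) = (6 + (2/7)*5) + 6 = (6 + 10/7) + 6 = 52/7 + 6 = 94/7)
F = 87/7 (F = -9 + ((1 + 94/7) + 7) = -9 + (101/7 + 7) = -9 + 150/7 = 87/7 ≈ 12.429)
(18*F)*((-5 + 3) + 1) = (18*(87/7))*((-5 + 3) + 1) = 1566*(-2 + 1)/7 = (1566/7)*(-1) = -1566/7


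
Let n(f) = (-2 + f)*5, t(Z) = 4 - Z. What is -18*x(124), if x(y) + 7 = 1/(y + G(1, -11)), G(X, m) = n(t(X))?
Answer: 5412/43 ≈ 125.86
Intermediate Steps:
n(f) = -10 + 5*f
G(X, m) = 10 - 5*X (G(X, m) = -10 + 5*(4 - X) = -10 + (20 - 5*X) = 10 - 5*X)
x(y) = -7 + 1/(5 + y) (x(y) = -7 + 1/(y + (10 - 5*1)) = -7 + 1/(y + (10 - 5)) = -7 + 1/(y + 5) = -7 + 1/(5 + y))
-18*x(124) = -18*(-34 - 7*124)/(5 + 124) = -18*(-34 - 868)/129 = -6*(-902)/43 = -18*(-902/129) = 5412/43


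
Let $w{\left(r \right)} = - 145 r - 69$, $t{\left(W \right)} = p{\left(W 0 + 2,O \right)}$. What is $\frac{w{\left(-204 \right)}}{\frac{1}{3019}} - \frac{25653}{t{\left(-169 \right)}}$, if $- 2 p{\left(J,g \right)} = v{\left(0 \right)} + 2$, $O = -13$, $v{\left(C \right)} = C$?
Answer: $89119362$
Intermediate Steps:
$p{\left(J,g \right)} = -1$ ($p{\left(J,g \right)} = - \frac{0 + 2}{2} = \left(- \frac{1}{2}\right) 2 = -1$)
$t{\left(W \right)} = -1$
$w{\left(r \right)} = -69 - 145 r$
$\frac{w{\left(-204 \right)}}{\frac{1}{3019}} - \frac{25653}{t{\left(-169 \right)}} = \frac{-69 - -29580}{\frac{1}{3019}} - \frac{25653}{-1} = \left(-69 + 29580\right) \frac{1}{\frac{1}{3019}} - -25653 = 29511 \cdot 3019 + 25653 = 89093709 + 25653 = 89119362$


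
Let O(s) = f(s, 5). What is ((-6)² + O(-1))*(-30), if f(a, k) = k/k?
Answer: -1110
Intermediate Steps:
f(a, k) = 1
O(s) = 1
((-6)² + O(-1))*(-30) = ((-6)² + 1)*(-30) = (36 + 1)*(-30) = 37*(-30) = -1110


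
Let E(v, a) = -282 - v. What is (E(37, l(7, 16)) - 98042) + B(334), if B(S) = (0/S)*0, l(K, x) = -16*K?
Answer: -98361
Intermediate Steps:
B(S) = 0 (B(S) = 0*0 = 0)
(E(37, l(7, 16)) - 98042) + B(334) = ((-282 - 1*37) - 98042) + 0 = ((-282 - 37) - 98042) + 0 = (-319 - 98042) + 0 = -98361 + 0 = -98361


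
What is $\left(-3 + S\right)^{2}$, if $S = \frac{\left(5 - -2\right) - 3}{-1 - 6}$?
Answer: $\frac{625}{49} \approx 12.755$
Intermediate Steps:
$S = - \frac{4}{7}$ ($S = \frac{\left(5 + 2\right) - 3}{-7} = \left(7 - 3\right) \left(- \frac{1}{7}\right) = 4 \left(- \frac{1}{7}\right) = - \frac{4}{7} \approx -0.57143$)
$\left(-3 + S\right)^{2} = \left(-3 - \frac{4}{7}\right)^{2} = \left(- \frac{25}{7}\right)^{2} = \frac{625}{49}$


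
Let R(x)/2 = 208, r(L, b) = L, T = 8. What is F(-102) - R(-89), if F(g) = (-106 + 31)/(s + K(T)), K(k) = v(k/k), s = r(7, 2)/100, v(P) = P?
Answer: -52012/107 ≈ -486.09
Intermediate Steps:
R(x) = 416 (R(x) = 2*208 = 416)
s = 7/100 ≈ 0.070000
K(k) = 1 (K(k) = k/k = 1)
F(g) = -7500/107 (F(g) = (-106 + 31)/(7/100 + 1) = -75/107/100 = -75*100/107 = -7500/107)
F(-102) - R(-89) = -7500/107 - 1*416 = -7500/107 - 416 = -52012/107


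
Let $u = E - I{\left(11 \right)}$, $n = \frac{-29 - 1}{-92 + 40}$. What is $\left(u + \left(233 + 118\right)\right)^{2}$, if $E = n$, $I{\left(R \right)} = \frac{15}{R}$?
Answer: $\frac{10032225921}{81796} \approx 1.2265 \cdot 10^{5}$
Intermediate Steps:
$n = \frac{15}{26}$ ($n = - \frac{30}{-52} = \left(-30\right) \left(- \frac{1}{52}\right) = \frac{15}{26} \approx 0.57692$)
$E = \frac{15}{26} \approx 0.57692$
$u = - \frac{225}{286}$ ($u = \frac{15}{26} - \frac{15}{11} = - \frac{225}{286} \approx -0.78671$)
$\left(u + \left(233 + 118\right)\right)^{2} = \left(- \frac{225}{286} + \left(233 + 118\right)\right)^{2} = \left(- \frac{225}{286} + 351\right)^{2} = \left(\frac{100161}{286}\right)^{2} = \frac{10032225921}{81796}$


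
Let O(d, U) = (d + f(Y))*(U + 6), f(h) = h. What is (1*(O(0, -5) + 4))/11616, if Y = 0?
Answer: 1/2904 ≈ 0.00034435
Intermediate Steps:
O(d, U) = d*(6 + U) (O(d, U) = (d + 0)*(U + 6) = d*(6 + U))
(1*(O(0, -5) + 4))/11616 = (1*(0*(6 - 5) + 4))/11616 = (1*(0*1 + 4))/11616 = (1*(0 + 4))/11616 = (1*4)/11616 = (1/11616)*4 = 1/2904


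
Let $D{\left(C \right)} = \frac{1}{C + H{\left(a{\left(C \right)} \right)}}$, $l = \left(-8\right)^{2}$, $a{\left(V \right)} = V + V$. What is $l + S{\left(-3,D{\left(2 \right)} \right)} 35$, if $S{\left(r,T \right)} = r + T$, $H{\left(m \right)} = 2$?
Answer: $- \frac{129}{4} \approx -32.25$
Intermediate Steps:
$a{\left(V \right)} = 2 V$
$l = 64$
$D{\left(C \right)} = \frac{1}{2 + C}$ ($D{\left(C \right)} = \frac{1}{C + 2} = \frac{1}{2 + C}$)
$S{\left(r,T \right)} = T + r$
$l + S{\left(-3,D{\left(2 \right)} \right)} 35 = 64 + \left(\frac{1}{2 + 2} - 3\right) 35 = 64 + \left(\frac{1}{4} - 3\right) 35 = 64 - \frac{385}{4} = - \frac{129}{4}$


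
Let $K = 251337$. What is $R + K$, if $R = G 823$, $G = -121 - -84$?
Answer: $220886$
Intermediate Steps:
$G = -37$ ($G = -121 + 84 = -37$)
$R = -30451$ ($R = \left(-37\right) 823 = -30451$)
$R + K = -30451 + 251337 = 220886$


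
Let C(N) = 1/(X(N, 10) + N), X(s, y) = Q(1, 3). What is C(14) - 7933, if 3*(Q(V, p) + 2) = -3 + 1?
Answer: -269719/34 ≈ -7932.9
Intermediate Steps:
Q(V, p) = -8/3 (Q(V, p) = -2 + (-3 + 1)/3 = -2 + (⅓)*(-2) = -2 - ⅔ = -8/3)
X(s, y) = -8/3
C(N) = 1/(-8/3 + N)
C(14) - 7933 = 3/(-8 + 3*14) - 7933 = 3/(-8 + 42) - 7933 = 3/34 - 7933 = -269719/34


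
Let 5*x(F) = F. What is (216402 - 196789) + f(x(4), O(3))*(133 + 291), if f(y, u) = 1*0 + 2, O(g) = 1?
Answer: 20461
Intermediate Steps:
x(F) = F/5
f(y, u) = 2 (f(y, u) = 0 + 2 = 2)
(216402 - 196789) + f(x(4), O(3))*(133 + 291) = (216402 - 196789) + 2*(133 + 291) = 19613 + 2*424 = 19613 + 848 = 20461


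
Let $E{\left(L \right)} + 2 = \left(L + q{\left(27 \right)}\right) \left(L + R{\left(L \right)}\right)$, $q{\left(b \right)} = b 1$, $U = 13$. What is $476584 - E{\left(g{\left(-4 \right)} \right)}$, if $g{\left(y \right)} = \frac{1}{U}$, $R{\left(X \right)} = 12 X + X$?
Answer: $\frac{80538106}{169} \approx 4.7656 \cdot 10^{5}$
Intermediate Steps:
$R{\left(X \right)} = 13 X$
$q{\left(b \right)} = b$
$g{\left(y \right)} = \frac{1}{13}$
$E{\left(L \right)} = -2 + 14 L \left(27 + L\right)$ ($E{\left(L \right)} = -2 + \left(L + 27\right) \left(L + 13 L\right) = -2 + \left(27 + L\right) 14 L = -2 + 14 L \left(27 + L\right)$)
$476584 - E{\left(g{\left(-4 \right)} \right)} = 476584 - \left(-2 + \frac{14}{169} + 378 \cdot \frac{1}{13}\right) = 476584 - \left(-2 + 14 \cdot \frac{1}{169} + \frac{378}{13}\right) = 476584 - \left(-2 + \frac{14}{169} + \frac{378}{13}\right) = 476584 - \frac{4590}{169} = \frac{80538106}{169}$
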